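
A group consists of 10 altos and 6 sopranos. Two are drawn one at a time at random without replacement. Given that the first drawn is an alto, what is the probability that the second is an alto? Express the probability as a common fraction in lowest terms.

After removing one alto, 15 remain: 9 altos and 6 sopranos.
So the probability the next is an alto is 9/15 = 3/5.

3/5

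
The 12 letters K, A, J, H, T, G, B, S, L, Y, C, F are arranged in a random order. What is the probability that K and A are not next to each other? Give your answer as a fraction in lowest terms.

There are 12! = 479001600 arrangements.
Arrangements with K and A adjacent: 2·11! = 79833600.
So not adjacent: 479001600 − 79833600 = 399168000, probability 399168000/479001600 = 5/6.

5/6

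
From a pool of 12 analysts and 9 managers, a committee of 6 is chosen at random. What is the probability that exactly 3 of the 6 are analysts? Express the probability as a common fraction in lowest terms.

Total number of selections: C(21,6) = 54264.
Selections with exactly 3 analysts: choose 3 of the 12 analysts and 3 of the 9 managers, C(12,3)·C(9,3) = 220·84 = 18480.
Probability = 18480/54264 = 110/323.

110/323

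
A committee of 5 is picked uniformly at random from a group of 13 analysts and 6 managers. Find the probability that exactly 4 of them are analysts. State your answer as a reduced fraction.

Total number of selections: C(19,5) = 11628.
Selections with exactly 4 analysts: choose 4 of the 13 analysts and 1 of the 6 managers, C(13,4)·C(6,1) = 715·6 = 4290.
Probability = 4290/11628 = 715/1938.

715/1938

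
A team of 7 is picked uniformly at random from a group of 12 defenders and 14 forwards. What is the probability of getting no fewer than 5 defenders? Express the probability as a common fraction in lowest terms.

Total selections: C(26,7) = 657800.
Favorable selections (no fewer than 5 defenders): C(12,5)·C(14,2) + C(12,6)·C(14,1) + C(12,7)·C(14,0) = 72072 + 12936 + 792 = 85800.
Probability = 85800/657800 = 3/23.

3/23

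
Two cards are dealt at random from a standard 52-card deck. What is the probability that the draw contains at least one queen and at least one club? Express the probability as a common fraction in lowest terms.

There are C(52,2) = 1326 possible draws.
By inclusion-exclusion on the complements, draws missing all queens or all clubs: C(48,2) + C(39,2) − C(36,2) = 1128 + 741 − 630 = 1239.
So draws with at least one of each: 1326 − 1239 = 87, probability 87/1326 = 29/442.

29/442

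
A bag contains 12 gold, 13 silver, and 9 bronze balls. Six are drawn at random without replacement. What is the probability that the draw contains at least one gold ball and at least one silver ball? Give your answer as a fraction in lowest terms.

1216111/1344904

There are C(34,6) = 1344904 possible draws.
By inclusion-exclusion on the complements, draws missing all gold or all silver: C(22,6) + C(21,6) − C(9,6) = 74613 + 54264 − 84 = 128793.
So draws with at least one of each: 1344904 − 128793 = 1216111, probability 1216111/1344904.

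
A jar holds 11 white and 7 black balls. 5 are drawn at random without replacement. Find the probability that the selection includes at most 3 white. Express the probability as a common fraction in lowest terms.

Total selections: C(18,5) = 8568.
Count the complement (more than 3 white): C(11,4)·C(7,1) + C(11,5)·C(7,0) = 2310 + 462 = 2772.
Probability = 1 − 2772/8568 = 5796/8568 = 23/34.

23/34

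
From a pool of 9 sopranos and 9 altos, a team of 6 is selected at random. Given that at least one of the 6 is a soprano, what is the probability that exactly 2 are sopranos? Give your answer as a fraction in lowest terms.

Work in counts. Selections with at least one soprano: C(18,6) − C(9,6) = 18564 − 84 = 18480.
Of those, selections where exactly 2 are sopranos: C(9,2)·C(9,4) = 36·126 = 4536.
Conditional probability = 4536/18480 = 27/110.

27/110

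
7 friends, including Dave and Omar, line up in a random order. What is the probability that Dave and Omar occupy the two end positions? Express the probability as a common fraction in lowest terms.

There are 7! = 5040 arrangements.
Place Dave and Omar at the ends in 2 ways, arrange the remaining 5 in 5! = 120 ways: 2·120 = 240.
Probability = 240/5040 = 1/21.

1/21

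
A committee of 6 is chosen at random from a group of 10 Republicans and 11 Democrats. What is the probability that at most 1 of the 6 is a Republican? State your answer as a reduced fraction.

There are C(21,6) = 54264 ways to choose the 6.
Favorable selections (at most 1 Republican): C(10,0)·C(11,6) + C(10,1)·C(11,5) = 462 + 4620 = 5082.
Probability = 5082/54264 = 121/1292.

121/1292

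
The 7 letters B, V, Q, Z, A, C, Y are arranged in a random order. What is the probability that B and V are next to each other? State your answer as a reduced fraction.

There are 7! = 5040 arrangements.
Treat B and V as a block: 6! arrangements of the blocks × 2 orders within the block = 2·720 = 1440.
Probability = 1440/5040 = 2/7.

2/7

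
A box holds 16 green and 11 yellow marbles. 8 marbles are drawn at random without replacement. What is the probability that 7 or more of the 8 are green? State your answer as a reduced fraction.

194/3105

Total selections: C(27,8) = 2220075.
Favorable selections (7 or more green): C(16,7)·C(11,1) + C(16,8)·C(11,0) = 125840 + 12870 = 138710.
Probability = 138710/2220075 = 194/3105.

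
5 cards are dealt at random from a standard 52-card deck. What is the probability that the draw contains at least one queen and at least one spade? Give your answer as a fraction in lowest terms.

There are C(52,5) = 2598960 possible draws.
By inclusion-exclusion on the complements, draws missing all queens or all spades: C(48,5) + C(39,5) − C(36,5) = 1712304 + 575757 − 376992 = 1911069.
So draws with at least one of each: 2598960 − 1911069 = 687891, probability 687891/2598960 = 229297/866320.

229297/866320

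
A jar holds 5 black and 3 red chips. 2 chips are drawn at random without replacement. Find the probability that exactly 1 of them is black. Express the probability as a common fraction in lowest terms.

The sample space is all 2-subsets of the 8: C(8,2) = 28.
Selections with exactly 1 black: choose 1 of the 5 black and 1 of the 3 red, C(5,1)·C(3,1) = 5·3 = 15.
Probability = 15/28.

15/28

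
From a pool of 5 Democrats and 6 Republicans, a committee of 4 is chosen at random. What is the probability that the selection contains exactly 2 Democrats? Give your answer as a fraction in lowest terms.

The sample space is all 4-subsets of the 11: C(11,4) = 330.
Selections with exactly 2 Democrats: choose 2 of the 5 Democrats and 2 of the 6 Republicans, C(5,2)·C(6,2) = 10·15 = 150.
Probability = 150/330 = 5/11.

5/11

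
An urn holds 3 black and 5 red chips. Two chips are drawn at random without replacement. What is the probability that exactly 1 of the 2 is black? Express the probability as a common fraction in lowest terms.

Total number of selections: C(8,2) = 28.
Selections with exactly 1 black: choose 1 of the 3 black and 1 of the 5 red, C(3,1)·C(5,1) = 3·5 = 15.
Probability = 15/28.

15/28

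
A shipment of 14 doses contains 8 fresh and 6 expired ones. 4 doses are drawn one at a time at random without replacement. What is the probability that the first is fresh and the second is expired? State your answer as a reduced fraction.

24/91

Multiply the conditional probabilities at each draw: 8/14 · 6/13 = 48/182 = 24/91.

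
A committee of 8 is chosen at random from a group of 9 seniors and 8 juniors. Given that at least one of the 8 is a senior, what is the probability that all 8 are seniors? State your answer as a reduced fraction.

Work in counts. Selections with at least one senior: C(17,8) − C(8,8) = 24310 − 1 = 24309.
Of those, selections where all 8 are seniors: C(9,8) = 9.
Conditional probability = 9/24309 = 1/2701.

1/2701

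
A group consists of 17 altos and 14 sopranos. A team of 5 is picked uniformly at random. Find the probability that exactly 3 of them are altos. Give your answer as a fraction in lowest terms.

8840/24273

There are C(31,5) = 169911 ways to choose 5 from 31.
Selections with exactly 3 altos: choose 3 of the 17 altos and 2 of the 14 sopranos, C(17,3)·C(14,2) = 680·91 = 61880.
Probability = 61880/169911 = 8840/24273.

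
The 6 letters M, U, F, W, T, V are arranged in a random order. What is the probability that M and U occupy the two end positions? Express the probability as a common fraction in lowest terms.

There are 6! = 720 arrangements.
Place M and U at the ends in 2 ways, arrange the remaining 4 in 4! = 24 ways: 2·24 = 48.
Probability = 48/720 = 1/15.

1/15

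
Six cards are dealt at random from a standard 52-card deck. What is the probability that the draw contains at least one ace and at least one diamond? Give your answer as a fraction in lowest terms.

6772177/20358520

There are C(52,6) = 20358520 possible draws.
By inclusion-exclusion on the complements, draws missing all aces or all diamonds: C(48,6) + C(39,6) − C(36,6) = 12271512 + 3262623 − 1947792 = 13586343.
So draws with at least one of each: 20358520 − 13586343 = 6772177, probability 6772177/20358520.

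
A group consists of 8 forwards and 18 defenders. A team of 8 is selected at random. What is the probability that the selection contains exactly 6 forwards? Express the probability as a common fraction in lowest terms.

The sample space is all 8-subsets of the 26: C(26,8) = 1562275.
Selections with exactly 6 forwards: choose 6 of the 8 forwards and 2 of the 18 defenders, C(8,6)·C(18,2) = 28·153 = 4284.
Probability = 4284/1562275.

4284/1562275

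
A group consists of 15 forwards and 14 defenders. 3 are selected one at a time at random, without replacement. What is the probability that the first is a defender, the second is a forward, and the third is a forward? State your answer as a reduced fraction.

Multiply the conditional probabilities at each draw: 14/29 · 15/28 · 14/27 = 2940/21924 = 35/261.

35/261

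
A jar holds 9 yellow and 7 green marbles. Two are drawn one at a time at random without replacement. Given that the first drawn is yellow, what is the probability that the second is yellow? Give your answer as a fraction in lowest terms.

After removing one yellow, 15 remain: 8 yellow and 7 green.
So the probability the next is yellow is 8/15.

8/15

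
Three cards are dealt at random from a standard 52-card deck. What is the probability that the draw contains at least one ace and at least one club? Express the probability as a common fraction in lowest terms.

There are C(52,3) = 22100 possible draws.
By inclusion-exclusion on the complements, draws missing all aces or all clubs: C(48,3) + C(39,3) − C(36,3) = 17296 + 9139 − 7140 = 19295.
So draws with at least one of each: 22100 − 19295 = 2805, probability 2805/22100 = 33/260.

33/260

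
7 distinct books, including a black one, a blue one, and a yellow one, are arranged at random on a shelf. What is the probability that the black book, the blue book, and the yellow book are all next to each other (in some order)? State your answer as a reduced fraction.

There are 7! = 5040 arrangements.
Treat the three as one block: 5! placements × 3! orders within the block = 120·6 = 720.
Probability = 720/5040 = 1/7.

1/7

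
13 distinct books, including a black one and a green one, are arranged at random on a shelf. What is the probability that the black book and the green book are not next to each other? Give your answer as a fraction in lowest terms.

There are 13! = 6227020800 arrangements.
Arrangements with the black book and the green book adjacent: 2·12! = 958003200.
So not adjacent: 6227020800 − 958003200 = 5269017600, probability 5269017600/6227020800 = 11/13.

11/13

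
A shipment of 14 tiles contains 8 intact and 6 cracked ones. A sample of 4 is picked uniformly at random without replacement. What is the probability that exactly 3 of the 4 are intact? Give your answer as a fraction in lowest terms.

The sample space is all 4-subsets of the 14: C(14,4) = 1001.
Selections with exactly 3 intact: choose 3 of the 8 intact and 1 of the 6 cracked, C(8,3)·C(6,1) = 56·6 = 336.
Probability = 336/1001 = 48/143.

48/143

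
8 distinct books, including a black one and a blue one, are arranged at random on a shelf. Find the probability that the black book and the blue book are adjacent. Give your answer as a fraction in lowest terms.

1/4

There are 8! = 40320 arrangements.
Treat the black book and the blue book as a block: 7! arrangements of the blocks × 2 orders within the block = 2·5040 = 10080.
Probability = 10080/40320 = 1/4.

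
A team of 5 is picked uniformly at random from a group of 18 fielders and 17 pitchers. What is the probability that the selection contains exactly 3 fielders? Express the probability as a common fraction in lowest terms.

The sample space is all 5-subsets of the 35: C(35,5) = 324632.
Selections with exactly 3 fielders: choose 3 of the 18 fielders and 2 of the 17 pitchers, C(18,3)·C(17,2) = 816·136 = 110976.
Probability = 110976/324632 = 816/2387.

816/2387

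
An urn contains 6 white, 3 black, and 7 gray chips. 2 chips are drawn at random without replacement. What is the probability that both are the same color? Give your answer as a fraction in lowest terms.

There are C(16,2) = 120 ways to draw 2 chips.
All same color: C(6,2) + C(3,2) + C(7,2) = 15 + 3 + 21 = 39.
Probability = 39/120 = 13/40.

13/40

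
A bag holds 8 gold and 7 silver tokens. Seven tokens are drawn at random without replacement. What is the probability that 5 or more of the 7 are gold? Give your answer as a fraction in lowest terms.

Total selections: C(15,7) = 6435.
Favorable selections (5 or more gold): C(8,5)·C(7,2) + C(8,6)·C(7,1) + C(8,7)·C(7,0) = 1176 + 196 + 8 = 1380.
Probability = 1380/6435 = 92/429.

92/429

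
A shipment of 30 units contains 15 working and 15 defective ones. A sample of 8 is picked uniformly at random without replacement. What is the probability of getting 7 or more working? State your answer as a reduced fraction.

Total selections: C(30,8) = 5852925.
Favorable selections (7 or more working): C(15,7)·C(15,1) + C(15,8)·C(15,0) = 96525 + 6435 = 102960.
Probability = 102960/5852925 = 176/10005.

176/10005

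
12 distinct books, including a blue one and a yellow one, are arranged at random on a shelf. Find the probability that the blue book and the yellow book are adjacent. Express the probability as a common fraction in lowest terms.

There are 12! = 479001600 arrangements.
Treat the blue book and the yellow book as a block: 11! arrangements of the blocks × 2 orders within the block = 2·39916800 = 79833600.
Probability = 79833600/479001600 = 1/6.

1/6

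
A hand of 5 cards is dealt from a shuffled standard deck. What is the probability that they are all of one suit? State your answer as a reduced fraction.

33/16660

There are C(52,5) = 2598960 possible 5-card hands.
Hands of one suit: 4 suits × C(13,5) = 4·1287 = 5148.
Probability = 5148/2598960 = 33/16660.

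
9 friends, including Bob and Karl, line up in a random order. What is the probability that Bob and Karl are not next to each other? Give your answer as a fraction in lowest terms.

7/9

There are 9! = 362880 arrangements.
Arrangements with Bob and Karl adjacent: 2·8! = 80640.
So not adjacent: 362880 − 80640 = 282240, probability 282240/362880 = 7/9.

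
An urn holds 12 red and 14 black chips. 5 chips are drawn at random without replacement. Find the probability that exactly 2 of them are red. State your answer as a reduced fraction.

Total number of selections: C(26,5) = 65780.
Selections with exactly 2 red: choose 2 of the 12 red and 3 of the 14 black, C(12,2)·C(14,3) = 66·364 = 24024.
Probability = 24024/65780 = 42/115.

42/115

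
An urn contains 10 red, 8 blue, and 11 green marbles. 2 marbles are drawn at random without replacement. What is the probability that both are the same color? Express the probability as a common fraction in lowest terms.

There are C(29,2) = 406 ways to draw 2 marbles.
All same color: C(10,2) + C(8,2) + C(11,2) = 45 + 28 + 55 = 128.
Probability = 128/406 = 64/203.

64/203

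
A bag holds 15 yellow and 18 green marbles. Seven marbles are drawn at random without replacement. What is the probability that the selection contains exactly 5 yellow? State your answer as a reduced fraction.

1547/14384

Total number of selections: C(33,7) = 4272048.
Selections with exactly 5 yellow: choose 5 of the 15 yellow and 2 of the 18 green, C(15,5)·C(18,2) = 3003·153 = 459459.
Probability = 459459/4272048 = 1547/14384.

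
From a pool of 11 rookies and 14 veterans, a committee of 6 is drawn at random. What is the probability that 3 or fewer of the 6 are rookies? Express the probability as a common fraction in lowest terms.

Total selections: C(25,6) = 177100.
Count the complement (more than 3 rookies): C(11,4)·C(14,2) + C(11,5)·C(14,1) + C(11,6)·C(14,0) = 30030 + 6468 + 462 = 36960.
Probability = 1 − 36960/177100 = 140140/177100 = 91/115.

91/115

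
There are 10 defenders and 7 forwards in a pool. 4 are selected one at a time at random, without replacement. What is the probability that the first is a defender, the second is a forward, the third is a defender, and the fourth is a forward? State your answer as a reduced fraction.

9/136

Multiply the conditional probabilities at each draw: 10/17 · 7/16 · 9/15 · 6/14 = 3780/57120 = 9/136.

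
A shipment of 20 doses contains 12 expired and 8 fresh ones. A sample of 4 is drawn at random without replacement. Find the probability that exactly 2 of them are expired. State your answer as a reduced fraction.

The sample space is all 4-subsets of the 20: C(20,4) = 4845.
Selections with exactly 2 expired: choose 2 of the 12 expired and 2 of the 8 fresh, C(12,2)·C(8,2) = 66·28 = 1848.
Probability = 1848/4845 = 616/1615.

616/1615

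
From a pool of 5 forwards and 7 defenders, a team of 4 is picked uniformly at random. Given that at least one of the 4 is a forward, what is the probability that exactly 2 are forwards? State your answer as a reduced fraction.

Work in counts. Selections with at least one forward: C(12,4) − C(7,4) = 495 − 35 = 460.
Of those, selections where exactly 2 are forwards: C(5,2)·C(7,2) = 10·21 = 210.
Conditional probability = 210/460 = 21/46.

21/46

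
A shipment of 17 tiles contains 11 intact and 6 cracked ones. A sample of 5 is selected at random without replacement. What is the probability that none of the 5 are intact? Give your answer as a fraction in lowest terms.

There are C(17,5) = 6188 possible selections.
Selections with no intact (all cracked): C(6,5) = 6.
Probability = 6/6188 = 3/3094.

3/3094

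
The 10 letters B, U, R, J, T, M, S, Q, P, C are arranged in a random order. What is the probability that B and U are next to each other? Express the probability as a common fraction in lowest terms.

There are 10! = 3628800 arrangements.
Treat B and U as a block: 9! arrangements of the blocks × 2 orders within the block = 2·362880 = 725760.
Probability = 725760/3628800 = 1/5.

1/5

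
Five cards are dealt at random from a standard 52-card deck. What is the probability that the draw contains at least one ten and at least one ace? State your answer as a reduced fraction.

6509/64974

There are C(52,5) = 2598960 possible draws.
By inclusion-exclusion on the complements, draws missing all tens or all aces: C(48,5) + C(48,5) − C(44,5) = 1712304 + 1712304 − 1086008 = 2338600.
So draws with at least one of each: 2598960 − 2338600 = 260360, probability 260360/2598960 = 6509/64974.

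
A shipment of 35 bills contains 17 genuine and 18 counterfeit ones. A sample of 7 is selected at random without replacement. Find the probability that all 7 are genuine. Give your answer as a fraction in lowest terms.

There are C(35,7) = 6724520 possible selections.
Selections with all genuine: C(17,7) = 19448.
Probability = 19448/6724520 = 13/4495.

13/4495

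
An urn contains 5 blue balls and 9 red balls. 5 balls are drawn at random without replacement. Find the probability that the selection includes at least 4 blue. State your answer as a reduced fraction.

Total selections: C(14,5) = 2002.
Favorable selections (at least 4 blue): C(5,4)·C(9,1) + C(5,5)·C(9,0) = 45 + 1 = 46.
Probability = 46/2002 = 23/1001.

23/1001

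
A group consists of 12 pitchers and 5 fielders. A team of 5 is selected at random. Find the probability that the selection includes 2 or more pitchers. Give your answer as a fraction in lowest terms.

6127/6188

Total selections: C(17,5) = 6188.
Count the complement (fewer than 2 pitchers): C(12,0)·C(5,5) + C(12,1)·C(5,4) = 1 + 60 = 61.
Probability = 1 − 61/6188 = 6127/6188.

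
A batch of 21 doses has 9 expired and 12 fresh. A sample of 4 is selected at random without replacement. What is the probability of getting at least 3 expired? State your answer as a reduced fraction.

There are C(21,4) = 5985 ways to choose the 4.
Favorable selections (at least 3 expired): C(9,3)·C(12,1) + C(9,4)·C(12,0) = 1008 + 126 = 1134.
Probability = 1134/5985 = 18/95.

18/95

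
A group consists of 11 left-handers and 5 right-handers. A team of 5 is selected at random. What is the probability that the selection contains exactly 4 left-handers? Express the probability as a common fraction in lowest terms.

275/728

The sample space is all 5-subsets of the 16: C(16,5) = 4368.
Selections with exactly 4 left-handers: choose 4 of the 11 left-handers and 1 of the 5 right-handers, C(11,4)·C(5,1) = 330·5 = 1650.
Probability = 1650/4368 = 275/728.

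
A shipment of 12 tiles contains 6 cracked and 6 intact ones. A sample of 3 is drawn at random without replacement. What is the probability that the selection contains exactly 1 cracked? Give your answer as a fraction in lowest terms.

There are C(12,3) = 220 ways to choose 3 from 12.
Selections with exactly 1 cracked: choose 1 of the 6 cracked and 2 of the 6 intact, C(6,1)·C(6,2) = 6·15 = 90.
Probability = 90/220 = 9/22.

9/22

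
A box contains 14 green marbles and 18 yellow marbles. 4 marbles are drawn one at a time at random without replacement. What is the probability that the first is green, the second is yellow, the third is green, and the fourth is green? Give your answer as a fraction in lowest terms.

819/17980

Multiply the conditional probabilities at each draw: 14/32 · 18/31 · 13/30 · 12/29 = 39312/863040 = 819/17980.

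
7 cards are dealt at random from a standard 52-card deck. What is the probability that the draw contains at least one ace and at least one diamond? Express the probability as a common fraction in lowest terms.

There are C(52,7) = 133784560 possible draws.
By inclusion-exclusion on the complements, draws missing all aces or all diamonds: C(48,7) + C(39,7) − C(36,7) = 73629072 + 15380937 − 8347680 = 80662329.
So draws with at least one of each: 133784560 − 80662329 = 53122231, probability 53122231/133784560.

53122231/133784560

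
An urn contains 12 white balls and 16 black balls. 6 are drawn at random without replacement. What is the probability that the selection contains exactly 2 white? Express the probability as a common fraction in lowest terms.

22/69

Total number of selections: C(28,6) = 376740.
Selections with exactly 2 white: choose 2 of the 12 white and 4 of the 16 black, C(12,2)·C(16,4) = 66·1820 = 120120.
Probability = 120120/376740 = 22/69.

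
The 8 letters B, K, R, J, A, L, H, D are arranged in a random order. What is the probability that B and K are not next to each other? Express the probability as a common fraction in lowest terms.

3/4

There are 8! = 40320 arrangements.
Arrangements with B and K adjacent: 2·7! = 10080.
So not adjacent: 40320 − 10080 = 30240, probability 30240/40320 = 3/4.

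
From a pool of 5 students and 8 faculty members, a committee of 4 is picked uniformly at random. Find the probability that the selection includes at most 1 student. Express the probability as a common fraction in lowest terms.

Total selections: C(13,4) = 715.
Favorable selections (at most 1 student): C(5,0)·C(8,4) + C(5,1)·C(8,3) = 70 + 280 = 350.
Probability = 350/715 = 70/143.

70/143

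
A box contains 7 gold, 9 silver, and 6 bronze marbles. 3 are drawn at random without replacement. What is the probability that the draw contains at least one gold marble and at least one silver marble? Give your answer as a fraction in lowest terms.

There are C(22,3) = 1540 possible draws.
By inclusion-exclusion on the complements, draws missing all gold or all silver: C(15,3) + C(13,3) − C(6,3) = 455 + 286 − 20 = 721.
So draws with at least one of each: 1540 − 721 = 819, probability 819/1540 = 117/220.

117/220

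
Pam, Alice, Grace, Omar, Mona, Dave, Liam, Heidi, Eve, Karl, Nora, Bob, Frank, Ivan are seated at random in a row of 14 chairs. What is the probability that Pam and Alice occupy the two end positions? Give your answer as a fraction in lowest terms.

1/91

There are 14! = 87178291200 arrangements.
Place Pam and Alice at the ends in 2 ways, arrange the remaining 12 in 12! = 479001600 ways: 2·479001600 = 958003200.
Probability = 958003200/87178291200 = 1/91.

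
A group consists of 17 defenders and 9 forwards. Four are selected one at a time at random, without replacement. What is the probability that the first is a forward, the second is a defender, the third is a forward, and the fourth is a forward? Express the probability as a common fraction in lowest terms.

357/14950

Multiply the conditional probabilities at each draw: 9/26 · 17/25 · 8/24 · 7/23 = 8568/358800 = 357/14950.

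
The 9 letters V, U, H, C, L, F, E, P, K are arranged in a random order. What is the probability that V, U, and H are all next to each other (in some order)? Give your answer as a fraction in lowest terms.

There are 9! = 362880 arrangements.
Treat the three as one block: 7! placements × 3! orders within the block = 5040·6 = 30240.
Probability = 30240/362880 = 1/12.

1/12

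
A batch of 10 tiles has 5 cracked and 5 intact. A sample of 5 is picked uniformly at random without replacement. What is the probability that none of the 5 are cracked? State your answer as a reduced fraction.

1/252

There are C(10,5) = 252 possible selections.
Selections with no cracked (all intact): C(5,5) = 1.
Probability = 1/252.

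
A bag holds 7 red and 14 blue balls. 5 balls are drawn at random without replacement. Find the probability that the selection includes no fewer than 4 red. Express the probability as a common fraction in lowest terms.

Total selections: C(21,5) = 20349.
Favorable selections (no fewer than 4 red): C(7,4)·C(14,1) + C(7,5)·C(14,0) = 490 + 21 = 511.
Probability = 511/20349 = 73/2907.

73/2907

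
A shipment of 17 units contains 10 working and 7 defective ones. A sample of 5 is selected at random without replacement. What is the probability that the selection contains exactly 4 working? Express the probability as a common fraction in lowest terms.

Total number of selections: C(17,5) = 6188.
Selections with exactly 4 working: choose 4 of the 10 working and 1 of the 7 defective, C(10,4)·C(7,1) = 210·7 = 1470.
Probability = 1470/6188 = 105/442.

105/442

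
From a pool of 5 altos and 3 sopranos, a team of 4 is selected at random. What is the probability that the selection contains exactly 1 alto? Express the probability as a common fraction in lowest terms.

There are C(8,4) = 70 ways to choose 4 from 8.
Selections with exactly 1 alto: choose 1 of the 5 altos and 3 of the 3 sopranos, C(5,1)·C(3,3) = 5·1 = 5.
Probability = 5/70 = 1/14.

1/14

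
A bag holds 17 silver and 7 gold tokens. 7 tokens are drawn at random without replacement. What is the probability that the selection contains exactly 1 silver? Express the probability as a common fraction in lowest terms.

Total number of selections: C(24,7) = 346104.
Selections with exactly 1 silver: choose 1 of the 17 silver and 6 of the 7 gold, C(17,1)·C(7,6) = 17·7 = 119.
Probability = 119/346104.

119/346104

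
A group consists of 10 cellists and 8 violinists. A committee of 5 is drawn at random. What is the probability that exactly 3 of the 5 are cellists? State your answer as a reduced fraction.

20/51

There are C(18,5) = 8568 ways to choose 5 from 18.
Selections with exactly 3 cellists: choose 3 of the 10 cellists and 2 of the 8 violinists, C(10,3)·C(8,2) = 120·28 = 3360.
Probability = 3360/8568 = 20/51.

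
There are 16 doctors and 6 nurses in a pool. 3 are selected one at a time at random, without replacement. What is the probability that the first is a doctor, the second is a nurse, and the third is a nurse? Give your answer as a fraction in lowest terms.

4/77

Multiply the conditional probabilities at each draw: 16/22 · 6/21 · 5/20 = 480/9240 = 4/77.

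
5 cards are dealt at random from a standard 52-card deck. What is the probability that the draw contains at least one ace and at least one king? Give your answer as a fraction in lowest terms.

6509/64974

There are C(52,5) = 2598960 possible draws.
By inclusion-exclusion on the complements, draws missing all aces or all kings: C(48,5) + C(48,5) − C(44,5) = 1712304 + 1712304 − 1086008 = 2338600.
So draws with at least one of each: 2598960 − 2338600 = 260360, probability 260360/2598960 = 6509/64974.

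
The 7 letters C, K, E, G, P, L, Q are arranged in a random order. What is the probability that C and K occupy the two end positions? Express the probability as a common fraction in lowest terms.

1/21

There are 7! = 5040 arrangements.
Place C and K at the ends in 2 ways, arrange the remaining 5 in 5! = 120 ways: 2·120 = 240.
Probability = 240/5040 = 1/21.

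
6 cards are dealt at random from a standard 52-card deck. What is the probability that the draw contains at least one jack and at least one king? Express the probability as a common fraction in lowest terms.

There are C(52,6) = 20358520 possible draws.
By inclusion-exclusion on the complements, draws missing all jacks or all kings: C(48,6) + C(48,6) − C(44,6) = 12271512 + 12271512 − 7059052 = 17483972.
So draws with at least one of each: 20358520 − 17483972 = 2874548, probability 2874548/20358520 = 718637/5089630.

718637/5089630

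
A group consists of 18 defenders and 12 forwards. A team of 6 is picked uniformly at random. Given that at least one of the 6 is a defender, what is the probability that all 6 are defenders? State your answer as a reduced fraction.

Work in counts. Selections with at least one defender: C(30,6) − C(12,6) = 593775 − 924 = 592851.
Of those, selections where all 6 are defenders: C(18,6) = 18564.
Conditional probability = 18564/592851 = 884/28231.

884/28231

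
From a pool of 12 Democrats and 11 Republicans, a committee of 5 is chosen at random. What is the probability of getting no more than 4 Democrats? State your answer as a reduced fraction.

2987/3059

Total selections: C(23,5) = 33649.
The complement is exactly 5 Democrats: C(12,5)·C(11,0) = 792.
Probability = 1 − 792/33649 = 32857/33649 = 2987/3059.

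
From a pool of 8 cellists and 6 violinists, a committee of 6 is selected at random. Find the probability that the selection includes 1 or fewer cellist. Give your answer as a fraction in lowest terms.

7/429

Total selections: C(14,6) = 3003.
Favorable selections (1 or fewer cellist): C(8,0)·C(6,6) + C(8,1)·C(6,5) = 1 + 48 = 49.
Probability = 49/3003 = 7/429.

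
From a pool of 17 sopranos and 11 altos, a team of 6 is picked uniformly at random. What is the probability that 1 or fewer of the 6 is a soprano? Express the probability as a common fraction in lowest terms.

33/1495

There are C(28,6) = 376740 ways to choose the 6.
Favorable selections (1 or fewer soprano): C(17,0)·C(11,6) + C(17,1)·C(11,5) = 462 + 7854 = 8316.
Probability = 8316/376740 = 33/1495.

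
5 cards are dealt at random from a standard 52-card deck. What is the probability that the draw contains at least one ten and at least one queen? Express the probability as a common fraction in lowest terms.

There are C(52,5) = 2598960 possible draws.
By inclusion-exclusion on the complements, draws missing all tens or all queens: C(48,5) + C(48,5) − C(44,5) = 1712304 + 1712304 − 1086008 = 2338600.
So draws with at least one of each: 2598960 − 2338600 = 260360, probability 260360/2598960 = 6509/64974.

6509/64974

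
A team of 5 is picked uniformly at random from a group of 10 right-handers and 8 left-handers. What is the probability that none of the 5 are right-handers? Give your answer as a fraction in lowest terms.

1/153

There are C(18,5) = 8568 possible selections.
Selections with no right-handers (all left-handers): C(8,5) = 56.
Probability = 56/8568 = 1/153.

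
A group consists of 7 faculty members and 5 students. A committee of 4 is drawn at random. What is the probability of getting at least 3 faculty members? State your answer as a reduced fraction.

Total selections: C(12,4) = 495.
Favorable selections (at least 3 faculty members): C(7,3)·C(5,1) + C(7,4)·C(5,0) = 175 + 35 = 210.
Probability = 210/495 = 14/33.

14/33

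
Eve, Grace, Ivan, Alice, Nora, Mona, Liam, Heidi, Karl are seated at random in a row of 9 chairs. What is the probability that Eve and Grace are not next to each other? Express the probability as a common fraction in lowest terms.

There are 9! = 362880 arrangements.
Arrangements with Eve and Grace adjacent: 2·8! = 80640.
So not adjacent: 362880 − 80640 = 282240, probability 282240/362880 = 7/9.

7/9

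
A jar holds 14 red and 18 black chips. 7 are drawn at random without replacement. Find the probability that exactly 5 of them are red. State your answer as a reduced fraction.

There are C(32,7) = 3365856 ways to choose 7 from 32.
Selections with exactly 5 red: choose 5 of the 14 red and 2 of the 18 black, C(14,5)·C(18,2) = 2002·153 = 306306.
Probability = 306306/3365856 = 1309/14384.

1309/14384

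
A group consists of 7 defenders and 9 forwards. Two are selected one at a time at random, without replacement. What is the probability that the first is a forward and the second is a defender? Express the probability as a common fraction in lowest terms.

21/80

Multiply the conditional probabilities at each draw: 9/16 · 7/15 = 63/240 = 21/80.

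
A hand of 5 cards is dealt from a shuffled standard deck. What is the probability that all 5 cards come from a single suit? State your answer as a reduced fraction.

33/16660

There are C(52,5) = 2598960 possible 5-card hands.
Hands of one suit: 4 suits × C(13,5) = 4·1287 = 5148.
Probability = 5148/2598960 = 33/16660.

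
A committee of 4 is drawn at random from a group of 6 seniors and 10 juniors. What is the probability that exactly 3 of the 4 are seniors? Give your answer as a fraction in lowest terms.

10/91

The sample space is all 4-subsets of the 16: C(16,4) = 1820.
Selections with exactly 3 seniors: choose 3 of the 6 seniors and 1 of the 10 juniors, C(6,3)·C(10,1) = 20·10 = 200.
Probability = 200/1820 = 10/91.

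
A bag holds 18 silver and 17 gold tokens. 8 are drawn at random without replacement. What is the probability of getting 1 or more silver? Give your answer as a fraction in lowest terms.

Total selections: C(35,8) = 23535820.
The complement is all 8 are gold: C(17,8) = 24310.
Probability = 1 − 24310/23535820 = 23511510/23535820 = 12573/12586.

12573/12586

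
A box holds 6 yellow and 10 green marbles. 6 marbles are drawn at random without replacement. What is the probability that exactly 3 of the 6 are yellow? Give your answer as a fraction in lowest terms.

300/1001

There are C(16,6) = 8008 ways to choose 6 from 16.
Selections with exactly 3 yellow: choose 3 of the 6 yellow and 3 of the 10 green, C(6,3)·C(10,3) = 20·120 = 2400.
Probability = 2400/8008 = 300/1001.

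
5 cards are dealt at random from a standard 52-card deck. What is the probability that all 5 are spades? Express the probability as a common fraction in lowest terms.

33/66640

There are C(52,5) = 2598960 possible 5-card hands.
Hands that are all spades: C(13,5) = 1287.
Probability = 1287/2598960 = 33/66640.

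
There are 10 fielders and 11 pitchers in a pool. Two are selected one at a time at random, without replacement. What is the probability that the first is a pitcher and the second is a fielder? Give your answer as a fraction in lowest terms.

11/42

Multiply the conditional probabilities at each draw: 11/21 · 10/20 = 110/420 = 11/42.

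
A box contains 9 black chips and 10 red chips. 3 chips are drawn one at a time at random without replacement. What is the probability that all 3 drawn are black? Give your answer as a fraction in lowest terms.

28/323

Multiply the conditional probabilities at each draw: 9/19 · 8/18 · 7/17 = 504/5814 = 28/323.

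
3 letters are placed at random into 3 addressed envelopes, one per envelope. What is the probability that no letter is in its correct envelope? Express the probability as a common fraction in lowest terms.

1/3

There are 3! = 6 assignments.
By inclusion-exclusion, assignments with no fixed points: C(3,0)·3! − C(3,1)·2! + C(3,2)·1! − C(3,3)·0! = 2.
Probability = 2/6 = 1/3.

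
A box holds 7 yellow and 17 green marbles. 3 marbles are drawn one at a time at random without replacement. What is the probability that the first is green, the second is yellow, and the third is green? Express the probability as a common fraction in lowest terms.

119/759

Multiply the conditional probabilities at each draw: 17/24 · 7/23 · 16/22 = 1904/12144 = 119/759.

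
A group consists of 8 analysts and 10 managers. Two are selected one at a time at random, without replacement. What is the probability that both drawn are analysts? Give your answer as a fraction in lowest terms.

Multiply the conditional probabilities at each draw: 8/18 · 7/17 = 56/306 = 28/153.

28/153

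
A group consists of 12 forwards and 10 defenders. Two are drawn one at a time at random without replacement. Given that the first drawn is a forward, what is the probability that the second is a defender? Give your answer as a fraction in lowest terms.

After removing one forward, 21 remain: 11 forwards and 10 defenders.
So the probability the next is a defender is 10/21.

10/21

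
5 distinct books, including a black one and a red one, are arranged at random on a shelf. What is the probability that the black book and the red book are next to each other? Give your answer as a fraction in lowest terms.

There are 5! = 120 arrangements.
Treat the black book and the red book as a block: 4! arrangements of the blocks × 2 orders within the block = 2·24 = 48.
Probability = 48/120 = 2/5.

2/5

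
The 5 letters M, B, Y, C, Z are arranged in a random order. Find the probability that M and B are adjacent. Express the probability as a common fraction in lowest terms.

2/5

There are 5! = 120 arrangements.
Treat M and B as a block: 4! arrangements of the blocks × 2 orders within the block = 2·24 = 48.
Probability = 48/120 = 2/5.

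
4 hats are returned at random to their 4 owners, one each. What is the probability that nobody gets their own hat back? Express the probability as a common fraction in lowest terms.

3/8

There are 4! = 24 assignments.
By inclusion-exclusion, assignments with no fixed points: C(4,0)·4! − C(4,1)·3! + C(4,2)·2! − C(4,3)·1! + C(4,4)·0! = 9.
Probability = 9/24 = 3/8.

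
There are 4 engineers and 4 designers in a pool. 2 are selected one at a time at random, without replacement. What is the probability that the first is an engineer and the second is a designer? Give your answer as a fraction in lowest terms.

2/7

Multiply the conditional probabilities at each draw: 4/8 · 4/7 = 16/56 = 2/7.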